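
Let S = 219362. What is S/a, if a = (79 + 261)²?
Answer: 109681/57800 ≈ 1.8976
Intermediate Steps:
a = 115600 (a = 340² = 115600)
S/a = 219362/115600 = 219362*(1/115600) = 109681/57800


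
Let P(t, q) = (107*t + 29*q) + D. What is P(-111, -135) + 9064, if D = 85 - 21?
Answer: -6664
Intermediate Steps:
D = 64
P(t, q) = 64 + 29*q + 107*t (P(t, q) = (107*t + 29*q) + 64 = (29*q + 107*t) + 64 = 64 + 29*q + 107*t)
P(-111, -135) + 9064 = (64 + 29*(-135) + 107*(-111)) + 9064 = (64 - 3915 - 11877) + 9064 = -15728 + 9064 = -6664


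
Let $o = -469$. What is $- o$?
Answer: $469$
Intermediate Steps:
$- o = \left(-1\right) \left(-469\right) = 469$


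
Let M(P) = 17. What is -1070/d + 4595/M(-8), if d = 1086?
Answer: 2485990/9231 ≈ 269.31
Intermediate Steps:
-1070/d + 4595/M(-8) = -1070/1086 + 4595/17 = -1070*1/1086 + 4595*(1/17) = -535/543 + 4595/17 = 2485990/9231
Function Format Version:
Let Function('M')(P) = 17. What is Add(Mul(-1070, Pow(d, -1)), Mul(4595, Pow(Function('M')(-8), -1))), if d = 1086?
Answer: Rational(2485990, 9231) ≈ 269.31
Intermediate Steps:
Add(Mul(-1070, Pow(d, -1)), Mul(4595, Pow(Function('M')(-8), -1))) = Add(Mul(-1070, Pow(1086, -1)), Mul(4595, Pow(17, -1))) = Add(Mul(-1070, Rational(1, 1086)), Mul(4595, Rational(1, 17))) = Add(Rational(-535, 543), Rational(4595, 17)) = Rational(2485990, 9231)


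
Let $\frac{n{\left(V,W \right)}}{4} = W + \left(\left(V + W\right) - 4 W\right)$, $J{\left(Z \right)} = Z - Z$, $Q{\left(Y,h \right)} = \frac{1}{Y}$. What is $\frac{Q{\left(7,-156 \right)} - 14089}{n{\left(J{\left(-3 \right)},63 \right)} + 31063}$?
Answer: $- \frac{98622}{213913} \approx -0.46104$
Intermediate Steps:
$J{\left(Z \right)} = 0$
$n{\left(V,W \right)} = - 8 W + 4 V$ ($n{\left(V,W \right)} = 4 \left(W + \left(\left(V + W\right) - 4 W\right)\right) = 4 \left(W + \left(V - 3 W\right)\right) = 4 \left(V - 2 W\right) = - 8 W + 4 V$)
$\frac{Q{\left(7,-156 \right)} - 14089}{n{\left(J{\left(-3 \right)},63 \right)} + 31063} = \frac{\frac{1}{7} - 14089}{\left(\left(-8\right) 63 + 4 \cdot 0\right) + 31063} = \frac{\frac{1}{7} - 14089}{\left(-504 + 0\right) + 31063} = - \frac{98622}{7 \left(-504 + 31063\right)} = - \frac{98622}{7 \cdot 30559} = \left(- \frac{98622}{7}\right) \frac{1}{30559} = - \frac{98622}{213913}$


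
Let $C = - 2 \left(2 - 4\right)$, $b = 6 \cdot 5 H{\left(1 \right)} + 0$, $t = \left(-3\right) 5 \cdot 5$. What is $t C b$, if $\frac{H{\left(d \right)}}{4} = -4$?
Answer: $144000$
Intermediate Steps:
$H{\left(d \right)} = -16$ ($H{\left(d \right)} = 4 \left(-4\right) = -16$)
$t = -75$ ($t = \left(-15\right) 5 = -75$)
$b = -480$ ($b = 6 \cdot 5 \left(-16\right) + 0 = 30 \left(-16\right) + 0 = -480 + 0 = -480$)
$C = 4$ ($C = \left(-2\right) \left(-2\right) = 4$)
$t C b = \left(-75\right) 4 \left(-480\right) = \left(-300\right) \left(-480\right) = 144000$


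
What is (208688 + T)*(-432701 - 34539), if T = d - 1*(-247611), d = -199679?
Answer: -119903128800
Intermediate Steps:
T = 47932 (T = -199679 - 1*(-247611) = -199679 + 247611 = 47932)
(208688 + T)*(-432701 - 34539) = (208688 + 47932)*(-432701 - 34539) = 256620*(-467240) = -119903128800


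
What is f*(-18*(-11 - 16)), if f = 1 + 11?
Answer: 5832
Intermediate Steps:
f = 12
f*(-18*(-11 - 16)) = 12*(-18*(-11 - 16)) = 12*(-18*(-27)) = 12*486 = 5832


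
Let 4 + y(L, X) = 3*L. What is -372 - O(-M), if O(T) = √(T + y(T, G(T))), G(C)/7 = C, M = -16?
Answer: -372 - 2*√15 ≈ -379.75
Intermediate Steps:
G(C) = 7*C
y(L, X) = -4 + 3*L
O(T) = √(-4 + 4*T) (O(T) = √(T + (-4 + 3*T)) = √(-4 + 4*T))
-372 - O(-M) = -372 - 2*√(-1 - 1*(-16)) = -372 - 2*√(-1 + 16) = -372 - 2*√15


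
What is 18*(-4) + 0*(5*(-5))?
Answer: -72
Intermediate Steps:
18*(-4) + 0*(5*(-5)) = -72 + 0*(-25) = -72 + 0 = -72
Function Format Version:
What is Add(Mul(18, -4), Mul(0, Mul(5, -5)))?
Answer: -72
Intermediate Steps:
Add(Mul(18, -4), Mul(0, Mul(5, -5))) = Add(-72, Mul(0, -25)) = Add(-72, 0) = -72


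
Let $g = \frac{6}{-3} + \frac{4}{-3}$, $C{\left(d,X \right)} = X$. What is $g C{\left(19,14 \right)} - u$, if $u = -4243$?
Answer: $\frac{12589}{3} \approx 4196.3$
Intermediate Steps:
$g = - \frac{10}{3}$ ($g = 6 \left(- \frac{1}{3}\right) + 4 \left(- \frac{1}{3}\right) = -2 - \frac{4}{3} = - \frac{10}{3} \approx -3.3333$)
$g C{\left(19,14 \right)} - u = \left(- \frac{10}{3}\right) 14 - -4243 = - \frac{140}{3} + 4243 = \frac{12589}{3}$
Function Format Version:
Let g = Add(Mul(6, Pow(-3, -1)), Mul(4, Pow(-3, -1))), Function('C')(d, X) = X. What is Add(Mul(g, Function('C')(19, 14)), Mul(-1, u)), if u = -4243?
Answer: Rational(12589, 3) ≈ 4196.3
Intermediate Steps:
g = Rational(-10, 3) (g = Add(Mul(6, Rational(-1, 3)), Mul(4, Rational(-1, 3))) = Add(-2, Rational(-4, 3)) = Rational(-10, 3) ≈ -3.3333)
Add(Mul(g, Function('C')(19, 14)), Mul(-1, u)) = Add(Mul(Rational(-10, 3), 14), Mul(-1, -4243)) = Add(Rational(-140, 3), 4243) = Rational(12589, 3)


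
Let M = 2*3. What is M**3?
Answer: 216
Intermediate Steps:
M = 6
M**3 = 6**3 = 216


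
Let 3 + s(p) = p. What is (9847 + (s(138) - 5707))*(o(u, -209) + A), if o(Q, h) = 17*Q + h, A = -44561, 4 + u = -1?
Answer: -191755125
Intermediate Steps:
u = -5 (u = -4 - 1 = -5)
s(p) = -3 + p
o(Q, h) = h + 17*Q
(9847 + (s(138) - 5707))*(o(u, -209) + A) = (9847 + ((-3 + 138) - 5707))*((-209 + 17*(-5)) - 44561) = (9847 + (135 - 5707))*((-209 - 85) - 44561) = (9847 - 5572)*(-294 - 44561) = 4275*(-44855) = -191755125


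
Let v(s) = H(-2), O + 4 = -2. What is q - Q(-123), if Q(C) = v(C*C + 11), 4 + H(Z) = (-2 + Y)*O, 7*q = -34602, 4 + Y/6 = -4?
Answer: -36674/7 ≈ -5239.1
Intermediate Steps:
O = -6 (O = -4 - 2 = -6)
Y = -48 (Y = -24 + 6*(-4) = -24 - 24 = -48)
q = -34602/7 (q = (⅐)*(-34602) = -34602/7 ≈ -4943.1)
H(Z) = 296 (H(Z) = -4 + (-2 - 48)*(-6) = -4 - 50*(-6) = -4 + 300 = 296)
v(s) = 296
Q(C) = 296
q - Q(-123) = -34602/7 - 1*296 = -34602/7 - 296 = -36674/7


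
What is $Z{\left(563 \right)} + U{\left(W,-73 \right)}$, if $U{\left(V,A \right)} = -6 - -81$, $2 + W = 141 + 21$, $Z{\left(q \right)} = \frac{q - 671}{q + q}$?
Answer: $\frac{42171}{563} \approx 74.904$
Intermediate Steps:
$Z{\left(q \right)} = \frac{-671 + q}{2 q}$
$W = 160$ ($W = -2 + \left(141 + 21\right) = -2 + 162 = 160$)
$U{\left(V,A \right)} = 75$ ($U{\left(V,A \right)} = -6 + 81 = 75$)
$Z{\left(563 \right)} + U{\left(W,-73 \right)} = \frac{-671 + 563}{2 \cdot 563} + 75 = \frac{1}{2} \cdot \frac{1}{563} \left(-108\right) + 75 = - \frac{54}{563} + 75 = \frac{42171}{563}$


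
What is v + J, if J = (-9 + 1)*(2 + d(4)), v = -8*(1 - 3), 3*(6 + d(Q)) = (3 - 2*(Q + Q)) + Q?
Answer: 72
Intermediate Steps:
d(Q) = -5 - Q (d(Q) = -6 + ((3 - 2*(Q + Q)) + Q)/3 = -6 + ((3 - 4*Q) + Q)/3 = -6 + (3 - 3*Q)/3 = -6 + (1 - Q) = -5 - Q)
v = 16 (v = -8*(-2) = 16)
J = 56 (J = (-9 + 1)*(2 + (-5 - 1*4)) = -8*(2 + (-5 - 4)) = -8*(2 - 9) = -8*(-7) = 56)
v + J = 16 + 56 = 72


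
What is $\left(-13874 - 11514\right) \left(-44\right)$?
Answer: $1117072$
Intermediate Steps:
$\left(-13874 - 11514\right) \left(-44\right) = \left(-25388\right) \left(-44\right) = 1117072$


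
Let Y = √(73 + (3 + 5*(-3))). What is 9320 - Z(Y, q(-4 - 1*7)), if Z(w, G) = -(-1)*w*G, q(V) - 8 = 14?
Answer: 9320 - 22*√61 ≈ 9148.2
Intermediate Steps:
q(V) = 22 (q(V) = 8 + 14 = 22)
Y = √61 (Y = √(73 + (3 - 15)) = √(73 - 12) = √61 ≈ 7.8102)
Z(w, G) = G*w (Z(w, G) = -(-1)*G*w = G*w)
9320 - Z(Y, q(-4 - 1*7)) = 9320 - 22*√61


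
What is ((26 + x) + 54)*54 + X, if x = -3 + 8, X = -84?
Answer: 4506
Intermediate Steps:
x = 5
((26 + x) + 54)*54 + X = ((26 + 5) + 54)*54 - 84 = (31 + 54)*54 - 84 = 85*54 - 84 = 4590 - 84 = 4506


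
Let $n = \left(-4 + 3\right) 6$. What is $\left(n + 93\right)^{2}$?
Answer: $7569$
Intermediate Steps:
$n = -6$ ($n = \left(-1\right) 6 = -6$)
$\left(n + 93\right)^{2} = \left(-6 + 93\right)^{2} = 87^{2} = 7569$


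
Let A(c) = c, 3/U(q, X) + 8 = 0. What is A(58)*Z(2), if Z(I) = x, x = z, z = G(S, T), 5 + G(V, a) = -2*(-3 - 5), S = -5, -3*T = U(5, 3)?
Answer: 638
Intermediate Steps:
U(q, X) = -3/8 (U(q, X) = 3/(-8 + 0) = 3/(-8) = 3*(-1/8) = -3/8)
T = 1/8 (T = -1/3*(-3/8) = 1/8 ≈ 0.12500)
G(V, a) = 11 (G(V, a) = -5 - 2*(-3 - 5) = -5 - 2*(-8) = -5 + 16 = 11)
z = 11
x = 11
Z(I) = 11
A(58)*Z(2) = 58*11 = 638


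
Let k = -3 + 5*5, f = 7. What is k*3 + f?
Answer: 73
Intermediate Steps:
k = 22 (k = -3 + 25 = 22)
k*3 + f = 22*3 + 7 = 66 + 7 = 73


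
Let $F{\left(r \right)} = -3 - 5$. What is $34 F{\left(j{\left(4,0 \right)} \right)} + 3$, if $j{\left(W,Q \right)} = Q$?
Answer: $-269$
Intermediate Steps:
$F{\left(r \right)} = -8$ ($F{\left(r \right)} = -3 - 5 = -8$)
$34 F{\left(j{\left(4,0 \right)} \right)} + 3 = 34 \left(-8\right) + 3 = -272 + 3 = -269$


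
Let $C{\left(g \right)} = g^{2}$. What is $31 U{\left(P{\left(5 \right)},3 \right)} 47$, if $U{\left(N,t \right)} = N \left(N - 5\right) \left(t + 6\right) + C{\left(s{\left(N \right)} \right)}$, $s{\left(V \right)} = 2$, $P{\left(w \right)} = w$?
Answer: $5828$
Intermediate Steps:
$U{\left(N,t \right)} = 4 + N \left(-5 + N\right) \left(6 + t\right)$ ($U{\left(N,t \right)} = N \left(N - 5\right) \left(t + 6\right) + 2^{2} = N \left(-5 + N\right) \left(6 + t\right) + 4 = 4 + N \left(-5 + N\right) \left(6 + t\right)$)
$31 U{\left(P{\left(5 \right)},3 \right)} 47 = 31 \left(4 - 150 + 6 \cdot 5^{2} + 3 \cdot 5^{2} - 25 \cdot 3\right) 47 = 31 \left(4 - 150 + 6 \cdot 25 + 3 \cdot 25 - 75\right) 47 = 31 \left(4 - 150 + 150 + 75 - 75\right) 47 = 31 \cdot 4 \cdot 47 = 124 \cdot 47 = 5828$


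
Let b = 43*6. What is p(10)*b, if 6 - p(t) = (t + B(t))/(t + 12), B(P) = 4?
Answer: 15222/11 ≈ 1383.8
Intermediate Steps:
p(t) = 6 - (4 + t)/(12 + t) (p(t) = 6 - (t + 4)/(t + 12) = 6 - (4 + t)/(12 + t))
b = 258
p(10)*b = ((68 + 5*10)/(12 + 10))*258 = ((68 + 50)/22)*258 = ((1/22)*118)*258 = (59/11)*258 = 15222/11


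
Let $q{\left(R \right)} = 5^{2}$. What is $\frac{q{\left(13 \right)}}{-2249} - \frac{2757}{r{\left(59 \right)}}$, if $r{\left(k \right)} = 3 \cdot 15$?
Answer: $- \frac{2067206}{33735} \approx -61.278$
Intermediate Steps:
$q{\left(R \right)} = 25$
$r{\left(k \right)} = 45$
$\frac{q{\left(13 \right)}}{-2249} - \frac{2757}{r{\left(59 \right)}} = \frac{25}{-2249} - \frac{2757}{45} = 25 \left(- \frac{1}{2249}\right) - \frac{919}{15} = - \frac{25}{2249} - \frac{919}{15} = - \frac{2067206}{33735}$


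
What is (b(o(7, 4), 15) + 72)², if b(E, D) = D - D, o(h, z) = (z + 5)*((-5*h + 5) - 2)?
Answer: 5184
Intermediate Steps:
o(h, z) = (3 - 5*h)*(5 + z) (o(h, z) = (5 + z)*((5 - 5*h) - 2) = (5 + z)*(3 - 5*h) = (3 - 5*h)*(5 + z))
b(E, D) = 0
(b(o(7, 4), 15) + 72)² = (0 + 72)² = 72² = 5184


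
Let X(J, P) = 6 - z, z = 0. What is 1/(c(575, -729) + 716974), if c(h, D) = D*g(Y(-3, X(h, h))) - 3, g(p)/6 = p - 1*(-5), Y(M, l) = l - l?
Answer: 1/695101 ≈ 1.4386e-6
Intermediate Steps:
X(J, P) = 6 (X(J, P) = 6 - 1*0 = 6 + 0 = 6)
Y(M, l) = 0
g(p) = 30 + 6*p (g(p) = 6*(p - 1*(-5)) = 6*(p + 5) = 6*(5 + p) = 30 + 6*p)
c(h, D) = -3 + 30*D (c(h, D) = D*(30 + 6*0) - 3 = D*(30 + 0) - 3 = D*30 - 3 = 30*D - 3 = -3 + 30*D)
1/(c(575, -729) + 716974) = 1/((-3 + 30*(-729)) + 716974) = 1/((-3 - 21870) + 716974) = 1/(-21873 + 716974) = 1/695101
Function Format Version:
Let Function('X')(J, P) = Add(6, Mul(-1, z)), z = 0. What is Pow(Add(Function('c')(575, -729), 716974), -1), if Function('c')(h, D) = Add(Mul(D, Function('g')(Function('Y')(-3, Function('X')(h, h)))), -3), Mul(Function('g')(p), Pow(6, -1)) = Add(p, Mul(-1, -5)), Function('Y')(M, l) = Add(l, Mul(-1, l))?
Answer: Rational(1, 695101) ≈ 1.4386e-6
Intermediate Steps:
Function('X')(J, P) = 6 (Function('X')(J, P) = Add(6, Mul(-1, 0)) = Add(6, 0) = 6)
Function('Y')(M, l) = 0
Function('g')(p) = Add(30, Mul(6, p)) (Function('g')(p) = Mul(6, Add(p, Mul(-1, -5))) = Mul(6, Add(p, 5)) = Mul(6, Add(5, p)) = Add(30, Mul(6, p)))
Function('c')(h, D) = Add(-3, Mul(30, D)) (Function('c')(h, D) = Add(Mul(D, Add(30, Mul(6, 0))), -3) = Add(Mul(D, Add(30, 0)), -3) = Add(Mul(D, 30), -3) = Add(Mul(30, D), -3) = Add(-3, Mul(30, D)))
Pow(Add(Function('c')(575, -729), 716974), -1) = Pow(Add(Add(-3, Mul(30, -729)), 716974), -1) = Pow(Add(Add(-3, -21870), 716974), -1) = Pow(Add(-21873, 716974), -1) = Pow(695101, -1) = Rational(1, 695101)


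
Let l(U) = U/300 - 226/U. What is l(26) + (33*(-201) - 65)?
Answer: -13077881/1950 ≈ -6706.6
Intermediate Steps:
l(U) = -226/U + U/300 (l(U) = U*(1/300) - 226/U = U/300 - 226/U = -226/U + U/300)
l(26) + (33*(-201) - 65) = (-226/26 + (1/300)*26) + (33*(-201) - 65) = (-226*1/26 + 13/150) + (-6633 - 65) = (-113/13 + 13/150) - 6698 = -16781/1950 - 6698 = -13077881/1950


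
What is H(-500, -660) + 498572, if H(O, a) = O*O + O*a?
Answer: 1078572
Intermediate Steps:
H(O, a) = O² + O*a
H(-500, -660) + 498572 = -500*(-500 - 660) + 498572 = -500*(-1160) + 498572 = 580000 + 498572 = 1078572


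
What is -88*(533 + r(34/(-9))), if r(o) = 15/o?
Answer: -791428/17 ≈ -46555.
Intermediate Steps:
-88*(533 + r(34/(-9))) = -88*(533 + 15/((34/(-9)))) = -88*(533 + 15/((34*(-⅑)))) = -88*(533 + 15/(-34/9)) = -88*(533 + 15*(-9/34)) = -88*(533 - 135/34) = -88*17987/34 = -791428/17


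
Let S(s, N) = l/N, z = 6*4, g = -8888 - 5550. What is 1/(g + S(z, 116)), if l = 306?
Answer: -58/837251 ≈ -6.9274e-5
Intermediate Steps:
g = -14438
z = 24
S(s, N) = 306/N
1/(g + S(z, 116)) = 1/(-14438 + 306/116) = 1/(-14438 + 306*(1/116)) = 1/(-14438 + 153/58) = 1/(-837251/58) = -58/837251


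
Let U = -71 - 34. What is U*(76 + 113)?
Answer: -19845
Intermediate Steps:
U = -105
U*(76 + 113) = -105*(76 + 113) = -105*189 = -19845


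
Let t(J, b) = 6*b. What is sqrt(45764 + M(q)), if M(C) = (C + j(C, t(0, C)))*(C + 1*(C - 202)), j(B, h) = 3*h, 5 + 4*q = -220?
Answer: sqrt(6110174)/4 ≈ 617.97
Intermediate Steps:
q = -225/4 (q = -5/4 + (1/4)*(-220) = -5/4 - 55 = -225/4 ≈ -56.250)
M(C) = 19*C*(-202 + 2*C) (M(C) = (C + 3*(6*C))*(C + 1*(C - 202)) = (C + 18*C)*(C + 1*(-202 + C)) = (19*C)*(C + (-202 + C)) = (19*C)*(-202 + 2*C) = 19*C*(-202 + 2*C))
sqrt(45764 + M(q)) = sqrt(45764 + 38*(-225/4)*(-101 - 225/4)) = sqrt(45764 + 38*(-225/4)*(-629/4)) = sqrt(45764 + 2688975/8) = sqrt(3055087/8) = sqrt(6110174)/4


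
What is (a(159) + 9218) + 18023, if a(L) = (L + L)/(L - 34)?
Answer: 3405443/125 ≈ 27244.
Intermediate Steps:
a(L) = 2*L/(-34 + L) (a(L) = (2*L)/(-34 + L) = 2*L/(-34 + L))
(a(159) + 9218) + 18023 = (2*159/(-34 + 159) + 9218) + 18023 = (2*159/125 + 9218) + 18023 = (2*159*(1/125) + 9218) + 18023 = (318/125 + 9218) + 18023 = 1152568/125 + 18023 = 3405443/125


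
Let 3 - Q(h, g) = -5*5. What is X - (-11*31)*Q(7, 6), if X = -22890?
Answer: -13342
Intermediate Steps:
Q(h, g) = 28 (Q(h, g) = 3 - (-5)*5 = 3 - 1*(-25) = 3 + 25 = 28)
X - (-11*31)*Q(7, 6) = -22890 - (-11*31)*28 = -22890 - (-341)*28 = -22890 - 1*(-9548) = -22890 + 9548 = -13342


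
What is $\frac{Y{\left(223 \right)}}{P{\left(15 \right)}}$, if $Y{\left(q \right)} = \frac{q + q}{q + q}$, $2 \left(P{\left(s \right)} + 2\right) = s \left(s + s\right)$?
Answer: $\frac{1}{223} \approx 0.0044843$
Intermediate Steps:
$P{\left(s \right)} = -2 + s^{2}$ ($P{\left(s \right)} = -2 + \frac{s \left(s + s\right)}{2} = -2 + \frac{s 2 s}{2} = -2 + \frac{2 s^{2}}{2} = -2 + s^{2}$)
$Y{\left(q \right)} = 1$ ($Y{\left(q \right)} = \frac{2 q}{2 q} = 2 q \frac{1}{2 q} = 1$)
$\frac{Y{\left(223 \right)}}{P{\left(15 \right)}} = 1 \frac{1}{-2 + 15^{2}} = 1 \frac{1}{-2 + 225} = 1 \cdot \frac{1}{223} = \frac{1}{223}$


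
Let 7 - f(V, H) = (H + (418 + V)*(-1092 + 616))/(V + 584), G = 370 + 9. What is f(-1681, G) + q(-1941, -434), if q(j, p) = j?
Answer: -1520031/1097 ≈ -1385.6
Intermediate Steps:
G = 379
f(V, H) = 7 - (-198968 + H - 476*V)/(584 + V) (f(V, H) = 7 - (H + (418 + V)*(-1092 + 616))/(V + 584) = 7 - (H + (418 + V)*(-476))/(584 + V) = 7 - (H + (-198968 - 476*V))/(584 + V) = 7 - (-198968 + H - 476*V)/(584 + V))
f(-1681, G) + q(-1941, -434) = (203056 - 1*379 + 483*(-1681))/(584 - 1681) - 1941 = (203056 - 379 - 811923)/(-1097) - 1941 = -1/1097*(-609246) - 1941 = 609246/1097 - 1941 = -1520031/1097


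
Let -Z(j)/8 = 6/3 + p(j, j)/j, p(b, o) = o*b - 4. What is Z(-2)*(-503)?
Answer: 8048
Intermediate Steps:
p(b, o) = -4 + b*o (p(b, o) = b*o - 4 = -4 + b*o)
Z(j) = -16 - 8*(-4 + j²)/j (Z(j) = -8*(6/3 + (-4 + j*j)/j) = -8*(6*(⅓) + (-4 + j²)/j) = -8*(2 + (-4 + j²)/j) = -16 - 8*(-4 + j²)/j)
Z(-2)*(-503) = (-16 - 8*(-2) + 32/(-2))*(-503) = (-16 + 16 + 32*(-½))*(-503) = (-16 + 16 - 16)*(-503) = -16*(-503) = 8048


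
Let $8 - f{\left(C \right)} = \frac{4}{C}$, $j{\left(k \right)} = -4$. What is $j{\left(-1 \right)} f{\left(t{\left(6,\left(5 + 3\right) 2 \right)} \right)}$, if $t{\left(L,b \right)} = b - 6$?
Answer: $- \frac{152}{5} \approx -30.4$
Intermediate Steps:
$t{\left(L,b \right)} = -6 + b$ ($t{\left(L,b \right)} = b - 6 = -6 + b$)
$f{\left(C \right)} = 8 - \frac{4}{C}$
$j{\left(-1 \right)} f{\left(t{\left(6,\left(5 + 3\right) 2 \right)} \right)} = - 4 \left(8 - \frac{4}{-6 + \left(5 + 3\right) 2}\right) = - 4 \left(8 - \frac{4}{-6 + 8 \cdot 2}\right) = - 4 \left(8 - \frac{4}{-6 + 16}\right) = - 4 \left(8 - \frac{4}{10}\right) = - 4 \left(8 - \frac{2}{5}\right) = \left(-4\right) \frac{38}{5} = - \frac{152}{5}$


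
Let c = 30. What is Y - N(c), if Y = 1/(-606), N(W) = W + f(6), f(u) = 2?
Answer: -19393/606 ≈ -32.002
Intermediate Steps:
N(W) = 2 + W (N(W) = W + 2 = 2 + W)
Y = -1/606 ≈ -0.0016502
Y - N(c) = -1/606 - (2 + 30) = -1/606 - 1*32 = -1/606 - 32 = -19393/606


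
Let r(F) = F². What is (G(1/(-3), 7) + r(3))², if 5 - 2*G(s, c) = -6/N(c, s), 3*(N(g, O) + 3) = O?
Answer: 87025/784 ≈ 111.00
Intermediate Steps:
N(g, O) = -3 + O/3
G(s, c) = 5/2 + 3/(-3 + s/3) (G(s, c) = 5/2 - (-3)/(-3 + s/3) = 5/2 + 3/(-3 + s/3))
(G(1/(-3), 7) + r(3))² = ((-27 + 5/(-3))/(2*(-9 + 1/(-3))) + 3²)² = ((-27 + 5*(-⅓))/(2*(-9 - ⅓)) + 9)² = ((-27 - 5/3)/(2*(-28/3)) + 9)² = ((½)*(-3/28)*(-86/3) + 9)² = (43/28 + 9)² = (295/28)² = 87025/784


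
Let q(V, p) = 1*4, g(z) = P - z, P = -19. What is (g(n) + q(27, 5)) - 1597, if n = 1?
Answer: -1613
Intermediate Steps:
g(z) = -19 - z
q(V, p) = 4
(g(n) + q(27, 5)) - 1597 = ((-19 - 1*1) + 4) - 1597 = ((-19 - 1) + 4) - 1597 = (-20 + 4) - 1597 = -16 - 1597 = -1613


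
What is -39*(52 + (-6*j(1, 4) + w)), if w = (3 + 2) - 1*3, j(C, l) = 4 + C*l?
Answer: -234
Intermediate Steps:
w = 2 (w = 5 - 3 = 2)
-39*(52 + (-6*j(1, 4) + w)) = -39*(52 + (-6*(4 + 1*4) + 2)) = -39*(52 + (-6*(4 + 4) + 2)) = -39*(52 + (-6*8 + 2)) = -39*(52 + (-48 + 2)) = -39*(52 - 46) = -39*6 = -234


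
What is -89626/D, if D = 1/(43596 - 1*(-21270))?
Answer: -5813680116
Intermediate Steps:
D = 1/64866 (D = 1/(43596 + 21270) = 1/64866 ≈ 1.5416e-5)
-89626/D = -89626/1/64866 = -89626*64866 = -5813680116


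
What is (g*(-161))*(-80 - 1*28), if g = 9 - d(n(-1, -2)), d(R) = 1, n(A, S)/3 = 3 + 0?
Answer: 139104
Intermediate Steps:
n(A, S) = 9 (n(A, S) = 3*(3 + 0) = 3*3 = 9)
g = 8 (g = 9 - 1*1 = 9 - 1 = 8)
(g*(-161))*(-80 - 1*28) = (8*(-161))*(-80 - 1*28) = -1288*(-80 - 28) = -1288*(-108) = 139104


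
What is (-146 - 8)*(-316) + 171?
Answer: 48835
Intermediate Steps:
(-146 - 8)*(-316) + 171 = -154*(-316) + 171 = 48664 + 171 = 48835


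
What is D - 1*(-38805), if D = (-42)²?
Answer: 40569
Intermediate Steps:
D = 1764
D - 1*(-38805) = 1764 - 1*(-38805) = 1764 + 38805 = 40569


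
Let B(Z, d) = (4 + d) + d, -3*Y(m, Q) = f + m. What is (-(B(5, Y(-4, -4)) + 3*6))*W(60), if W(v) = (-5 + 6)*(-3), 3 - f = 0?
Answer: 68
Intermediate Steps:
f = 3 (f = 3 - 1*0 = 3 + 0 = 3)
Y(m, Q) = -1 - m/3 (Y(m, Q) = -(3 + m)/3 = -1 - m/3)
B(Z, d) = 4 + 2*d
W(v) = -3 (W(v) = 1*(-3) = -3)
(-(B(5, Y(-4, -4)) + 3*6))*W(60) = -((4 + 2*(-1 - ⅓*(-4))) + 3*6)*(-3) = -((4 + 2*(-1 + 4/3)) + 18)*(-3) = -((4 + 2*(⅓)) + 18)*(-3) = -((4 + ⅔) + 18)*(-3) = -(14/3 + 18)*(-3) = -1*68/3*(-3) = -68/3*(-3) = 68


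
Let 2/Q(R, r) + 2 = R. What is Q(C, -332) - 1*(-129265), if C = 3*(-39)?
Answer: 15382533/119 ≈ 1.2927e+5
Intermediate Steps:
C = -117
Q(R, r) = 2/(-2 + R)
Q(C, -332) - 1*(-129265) = 2/(-2 - 117) - 1*(-129265) = 2/(-119) + 129265 = 2*(-1/119) + 129265 = -2/119 + 129265 = 15382533/119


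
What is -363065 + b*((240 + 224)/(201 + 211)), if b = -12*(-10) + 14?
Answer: -37380151/103 ≈ -3.6291e+5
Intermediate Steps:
b = 134 (b = 120 + 14 = 134)
-363065 + b*((240 + 224)/(201 + 211)) = -363065 + 134*((240 + 224)/(201 + 211)) = -363065 + 134*(464/412) = -363065 + 134*(464*(1/412)) = -363065 + 134*(116/103) = -363065 + 15544/103 = -37380151/103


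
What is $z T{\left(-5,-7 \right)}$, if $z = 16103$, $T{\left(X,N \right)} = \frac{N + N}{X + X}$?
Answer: $\frac{112721}{5} \approx 22544.0$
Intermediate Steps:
$T{\left(X,N \right)} = \frac{N}{X}$ ($T{\left(X,N \right)} = \frac{2 N}{2 X} = 2 N \frac{1}{2 X} = \frac{N}{X}$)
$z T{\left(-5,-7 \right)} = 16103 \left(- \frac{7}{-5}\right) = 16103 \left(\left(-7\right) \left(- \frac{1}{5}\right)\right) = 16103 \cdot \frac{7}{5} = \frac{112721}{5}$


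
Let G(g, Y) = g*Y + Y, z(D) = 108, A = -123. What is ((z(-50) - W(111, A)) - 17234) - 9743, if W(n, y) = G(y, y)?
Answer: -41875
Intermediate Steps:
G(g, Y) = Y + Y*g (G(g, Y) = Y*g + Y = Y + Y*g)
W(n, y) = y*(1 + y)
((z(-50) - W(111, A)) - 17234) - 9743 = ((108 - (-123)*(1 - 123)) - 17234) - 9743 = ((108 - (-123)*(-122)) - 17234) - 9743 = ((108 - 1*15006) - 17234) - 9743 = ((108 - 15006) - 17234) - 9743 = (-14898 - 17234) - 9743 = -32132 - 9743 = -41875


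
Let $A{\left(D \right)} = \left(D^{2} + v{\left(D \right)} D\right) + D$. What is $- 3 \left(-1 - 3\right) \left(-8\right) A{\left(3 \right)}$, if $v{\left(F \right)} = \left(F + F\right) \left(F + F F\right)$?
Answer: $-21888$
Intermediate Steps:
$v{\left(F \right)} = 2 F \left(F + F^{2}\right)$
$A{\left(D \right)} = D + D^{2} + 2 D^{3} \left(1 + D\right)$ ($A{\left(D \right)} = \left(D^{2} + 2 D^{2} \left(1 + D\right) D\right) + D = \left(D^{2} + 2 D^{3} \left(1 + D\right)\right) + D = D + D^{2} + 2 D^{3} \left(1 + D\right)$)
$- 3 \left(-1 - 3\right) \left(-8\right) A{\left(3 \right)} = - 3 \left(-1 - 3\right) \left(-8\right) 3 \left(1 + 3 + 2 \cdot 3^{2} \left(1 + 3\right)\right) = \left(-3\right) \left(-4\right) \left(-8\right) 3 \left(1 + 3 + 2 \cdot 9 \cdot 4\right) = 12 \left(-8\right) 3 \left(1 + 3 + 72\right) = - 96 \cdot 3 \cdot 76 = \left(-96\right) 228 = -21888$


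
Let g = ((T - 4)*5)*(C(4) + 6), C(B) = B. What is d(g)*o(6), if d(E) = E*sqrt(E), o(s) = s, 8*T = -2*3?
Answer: -7125*I*sqrt(38)/2 ≈ -21961.0*I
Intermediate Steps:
T = -3/4 (T = (-2*3)/8 = (1/8)*(-6) = -3/4 ≈ -0.75000)
g = -475/2 (g = ((-3/4 - 4)*5)*(4 + 6) = -19/4*5*10 = -95/4*10 = -475/2 ≈ -237.50)
d(E) = E**(3/2)
d(g)*o(6) = (-475/2)**(3/2)*6 = -2375*I*sqrt(38)/4*6 = -7125*I*sqrt(38)/2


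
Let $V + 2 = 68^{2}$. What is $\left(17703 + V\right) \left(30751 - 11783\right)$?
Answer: $423460600$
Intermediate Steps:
$V = 4622$ ($V = -2 + 68^{2} = -2 + 4624 = 4622$)
$\left(17703 + V\right) \left(30751 - 11783\right) = \left(17703 + 4622\right) \left(30751 - 11783\right) = 22325 \cdot 18968 = 423460600$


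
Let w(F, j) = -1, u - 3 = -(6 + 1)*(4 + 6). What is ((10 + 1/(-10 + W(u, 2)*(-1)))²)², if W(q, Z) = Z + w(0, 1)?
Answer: 141158161/14641 ≈ 9641.3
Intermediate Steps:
u = -67 (u = 3 - (6 + 1)*(4 + 6) = 3 - 7*10 = 3 - 1*70 = 3 - 70 = -67)
W(q, Z) = -1 + Z (W(q, Z) = Z - 1 = -1 + Z)
((10 + 1/(-10 + W(u, 2)*(-1)))²)² = ((10 + 1/(-10 + (-1 + 2)*(-1)))²)² = ((10 + 1/(-10 + 1*(-1)))²)² = ((10 + 1/(-10 - 1))²)² = ((10 + 1/(-11))²)² = ((10 - 1/11)²)² = ((109/11)²)² = (11881/121)² = 141158161/14641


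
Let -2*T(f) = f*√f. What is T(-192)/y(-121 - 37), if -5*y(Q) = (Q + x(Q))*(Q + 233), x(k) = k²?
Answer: -128*I*√3/62015 ≈ -0.003575*I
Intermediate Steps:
T(f) = -f^(3/2)/2 (T(f) = -f*√f/2 = -f^(3/2)/2)
y(Q) = -(233 + Q)*(Q + Q²)/5 (y(Q) = -(Q + Q²)*(Q + 233)/5 = -(Q + Q²)*(233 + Q)/5 = -(233 + Q)*(Q + Q²)/5)
T(-192)/y(-121 - 37) = (-(-768)*I*√3)/(((-121 - 37)*(-233 - (-121 - 37)² - 234*(-121 - 37))/5)) = (-(-768)*I*√3)/(((⅕)*(-158)*(-233 - 1*(-158)² - 234*(-158)))) = (768*I*√3)/(((⅕)*(-158)*(-233 - 1*24964 + 36972))) = (768*I*√3)/(((⅕)*(-158)*(-233 - 24964 + 36972))) = (768*I*√3)/(((⅕)*(-158)*11775)) = (768*I*√3)/(-372090) = (768*I*√3)*(-1/372090) = -128*I*√3/62015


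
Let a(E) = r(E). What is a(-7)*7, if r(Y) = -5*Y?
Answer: 245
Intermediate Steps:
a(E) = -5*E
a(-7)*7 = -5*(-7)*7 = 35*7 = 245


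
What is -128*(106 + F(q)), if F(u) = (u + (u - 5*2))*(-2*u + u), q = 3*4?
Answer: 7936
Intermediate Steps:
q = 12
F(u) = -u*(-10 + 2*u) (F(u) = (u + (u - 10))*(-u) = (u + (-10 + u))*(-u) = (-10 + 2*u)*(-u) = -u*(-10 + 2*u))
-128*(106 + F(q)) = -128*(106 + 2*12*(5 - 1*12)) = -128*(106 + 2*12*(5 - 12)) = -128*(106 + 2*12*(-7)) = -128*(106 - 168) = -128*(-62) = 7936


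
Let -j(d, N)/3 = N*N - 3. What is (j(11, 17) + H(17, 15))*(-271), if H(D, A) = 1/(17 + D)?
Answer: 7905341/34 ≈ 2.3251e+5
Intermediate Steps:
j(d, N) = 9 - 3*N² (j(d, N) = -3*(N*N - 3) = -3*(N² - 3) = -3*(-3 + N²) = 9 - 3*N²)
(j(11, 17) + H(17, 15))*(-271) = ((9 - 3*17²) + 1/(17 + 17))*(-271) = ((9 - 3*289) + 1/34)*(-271) = ((9 - 867) + 1/34)*(-271) = (-858 + 1/34)*(-271) = -29171/34*(-271) = 7905341/34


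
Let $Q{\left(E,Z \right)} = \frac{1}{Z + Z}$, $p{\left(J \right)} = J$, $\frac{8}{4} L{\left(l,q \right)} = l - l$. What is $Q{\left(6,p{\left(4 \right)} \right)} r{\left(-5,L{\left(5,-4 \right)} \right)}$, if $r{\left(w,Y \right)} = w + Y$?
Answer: $- \frac{5}{8} \approx -0.625$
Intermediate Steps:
$L{\left(l,q \right)} = 0$ ($L{\left(l,q \right)} = \frac{l - l}{2} = \frac{1}{2} \cdot 0 = 0$)
$Q{\left(E,Z \right)} = \frac{1}{2 Z}$
$r{\left(w,Y \right)} = Y + w$
$Q{\left(6,p{\left(4 \right)} \right)} r{\left(-5,L{\left(5,-4 \right)} \right)} = \frac{1}{2 \cdot 4} \left(0 - 5\right) = \frac{1}{2} \cdot \frac{1}{4} \left(-5\right) = \frac{1}{8} \left(-5\right) = - \frac{5}{8}$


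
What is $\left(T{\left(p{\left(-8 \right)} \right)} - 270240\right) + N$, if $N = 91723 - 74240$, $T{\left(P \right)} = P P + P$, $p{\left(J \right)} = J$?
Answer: $-252701$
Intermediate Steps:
$T{\left(P \right)} = P + P^{2}$ ($T{\left(P \right)} = P^{2} + P = P + P^{2}$)
$N = 17483$
$\left(T{\left(p{\left(-8 \right)} \right)} - 270240\right) + N = \left(- 8 \left(1 - 8\right) - 270240\right) + 17483 = \left(\left(-8\right) \left(-7\right) - 270240\right) + 17483 = \left(56 - 270240\right) + 17483 = -270184 + 17483 = -252701$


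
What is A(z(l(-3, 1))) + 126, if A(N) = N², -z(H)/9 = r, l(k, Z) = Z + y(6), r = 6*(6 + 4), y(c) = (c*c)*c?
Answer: 291726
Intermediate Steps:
y(c) = c³ (y(c) = c²*c = c³)
r = 60 (r = 6*10 = 60)
l(k, Z) = 216 + Z (l(k, Z) = Z + 6³ = Z + 216 = 216 + Z)
z(H) = -540 (z(H) = -9*60 = -540)
A(z(l(-3, 1))) + 126 = (-540)² + 126 = 291600 + 126 = 291726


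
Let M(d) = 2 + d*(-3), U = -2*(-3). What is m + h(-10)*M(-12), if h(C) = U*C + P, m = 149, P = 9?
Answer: -1789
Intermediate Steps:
U = 6
M(d) = 2 - 3*d
h(C) = 9 + 6*C (h(C) = 6*C + 9 = 9 + 6*C)
m + h(-10)*M(-12) = 149 + (9 + 6*(-10))*(2 - 3*(-12)) = 149 + (9 - 60)*(2 + 36) = 149 - 51*38 = 149 - 1938 = -1789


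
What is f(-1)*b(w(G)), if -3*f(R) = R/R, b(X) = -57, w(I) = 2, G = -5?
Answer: 19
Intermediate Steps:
f(R) = -⅓ (f(R) = -R/(3*R) = -⅓*1 = -⅓)
f(-1)*b(w(G)) = -⅓*(-57) = 19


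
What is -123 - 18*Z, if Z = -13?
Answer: 111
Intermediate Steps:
-123 - 18*Z = -123 - 18*(-13) = -123 + 234 = 111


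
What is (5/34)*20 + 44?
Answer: 798/17 ≈ 46.941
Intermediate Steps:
(5/34)*20 + 44 = 50/17 + 44 = 798/17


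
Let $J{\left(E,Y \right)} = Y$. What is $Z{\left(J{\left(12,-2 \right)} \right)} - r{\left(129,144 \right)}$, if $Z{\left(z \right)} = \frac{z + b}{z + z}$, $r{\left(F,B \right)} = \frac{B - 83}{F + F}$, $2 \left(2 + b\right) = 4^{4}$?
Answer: $- \frac{8059}{258} \approx -31.236$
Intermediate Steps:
$b = 126$ ($b = -2 + \frac{4^{4}}{2} = -2 + \frac{1}{2} \cdot 256 = -2 + 128 = 126$)
$r{\left(F,B \right)} = \frac{-83 + B}{2 F}$
$Z{\left(z \right)} = \frac{126 + z}{2 z}$ ($Z{\left(z \right)} = \frac{z + 126}{z + z} = \frac{126 + z}{2 z}$)
$Z{\left(J{\left(12,-2 \right)} \right)} - r{\left(129,144 \right)} = \frac{126 - 2}{2 \left(-2\right)} - \frac{-83 + 144}{2 \cdot 129} = \frac{1}{2} \left(- \frac{1}{2}\right) 124 - \frac{1}{2} \cdot \frac{1}{129} \cdot 61 = -31 - \frac{61}{258} = - \frac{8059}{258}$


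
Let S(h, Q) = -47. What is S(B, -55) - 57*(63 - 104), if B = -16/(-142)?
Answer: 2290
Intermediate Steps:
B = 8/71 (B = -16*(-1/142) = 8/71 ≈ 0.11268)
S(B, -55) - 57*(63 - 104) = -47 - 57*(63 - 104) = -47 - 57*(-41) = -47 + 2337 = 2290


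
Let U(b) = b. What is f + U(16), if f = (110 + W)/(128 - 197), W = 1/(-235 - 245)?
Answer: 477121/33120 ≈ 14.406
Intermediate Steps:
W = -1/480 (W = 1/(-480) = -1/480 ≈ -0.0020833)
f = -52799/33120 (f = (110 - 1/480)/(128 - 197) = (52799/480)/(-69) = (52799/480)*(-1/69) = -52799/33120 ≈ -1.5942)
f + U(16) = -52799/33120 + 16 = 477121/33120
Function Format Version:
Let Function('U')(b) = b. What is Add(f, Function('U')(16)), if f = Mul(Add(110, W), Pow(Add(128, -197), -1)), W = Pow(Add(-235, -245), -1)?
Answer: Rational(477121, 33120) ≈ 14.406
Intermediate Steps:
W = Rational(-1, 480) (W = Pow(-480, -1) = Rational(-1, 480) ≈ -0.0020833)
f = Rational(-52799, 33120) (f = Mul(Add(110, Rational(-1, 480)), Pow(Add(128, -197), -1)) = Mul(Rational(52799, 480), Pow(-69, -1)) = Mul(Rational(52799, 480), Rational(-1, 69)) = Rational(-52799, 33120) ≈ -1.5942)
Add(f, Function('U')(16)) = Add(Rational(-52799, 33120), 16) = Rational(477121, 33120)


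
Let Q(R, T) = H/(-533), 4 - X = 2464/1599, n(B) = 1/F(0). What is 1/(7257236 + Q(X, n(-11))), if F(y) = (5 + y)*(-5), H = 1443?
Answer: 41/297546565 ≈ 1.3779e-7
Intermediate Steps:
F(y) = -25 - 5*y
n(B) = -1/25 (n(B) = 1/(-25 - 5*0) = 1/(-25 + 0) = 1/(-25) = -1/25)
X = 3932/1599 (X = 4 - 2464/1599 = 3932/1599 ≈ 2.4590)
Q(R, T) = -111/41 (Q(R, T) = 1443/(-533) = 1443*(-1/533) = -111/41)
1/(7257236 + Q(X, n(-11))) = 1/(7257236 - 111/41) = 1/(297546565/41) = 41/297546565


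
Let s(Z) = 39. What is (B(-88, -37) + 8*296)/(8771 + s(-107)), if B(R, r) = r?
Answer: 2331/8810 ≈ 0.26459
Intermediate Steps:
(B(-88, -37) + 8*296)/(8771 + s(-107)) = (-37 + 8*296)/(8771 + 39) = (-37 + 2368)/8810 = 2331*(1/8810) = 2331/8810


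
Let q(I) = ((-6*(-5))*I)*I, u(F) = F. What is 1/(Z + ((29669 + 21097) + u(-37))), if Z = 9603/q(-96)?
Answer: 30720/1558395947 ≈ 1.9713e-5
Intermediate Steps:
q(I) = 30*I² (q(I) = (30*I)*I = 30*I²)
Z = 1067/30720 (Z = 9603/((30*(-96)²)) = 9603/((30*9216)) = 9603/276480 = 9603*(1/276480) = 1067/30720 ≈ 0.034733)
1/(Z + ((29669 + 21097) + u(-37))) = 1/(1067/30720 + ((29669 + 21097) - 37)) = 1/(1067/30720 + (50766 - 37)) = 1/(1067/30720 + 50729) = 1/(1558395947/30720) = 30720/1558395947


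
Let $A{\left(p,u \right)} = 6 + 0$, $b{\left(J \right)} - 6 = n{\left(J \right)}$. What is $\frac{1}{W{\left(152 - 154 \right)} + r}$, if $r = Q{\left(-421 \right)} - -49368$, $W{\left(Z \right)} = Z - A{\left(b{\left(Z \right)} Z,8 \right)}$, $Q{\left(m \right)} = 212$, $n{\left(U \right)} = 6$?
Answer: $\frac{1}{49572} \approx 2.0173 \cdot 10^{-5}$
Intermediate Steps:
$b{\left(J \right)} = 12$ ($b{\left(J \right)} = 6 + 6 = 12$)
$A{\left(p,u \right)} = 6$
$W{\left(Z \right)} = -6 + Z$ ($W{\left(Z \right)} = Z - 6 = -6 + Z$)
$r = 49580$ ($r = 212 - -49368 = 212 + 49368 = 49580$)
$\frac{1}{W{\left(152 - 154 \right)} + r} = \frac{1}{\left(-6 + \left(152 - 154\right)\right) + 49580} = \frac{1}{\left(-6 - 2\right) + 49580} = \frac{1}{-8 + 49580} = \frac{1}{49572}$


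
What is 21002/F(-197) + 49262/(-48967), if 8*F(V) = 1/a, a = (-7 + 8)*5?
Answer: 41136148098/48967 ≈ 8.4008e+5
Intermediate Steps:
a = 5 (a = 1*5 = 5)
F(V) = 1/40 (F(V) = (⅛)/5 = (⅛)*(⅕) = 1/40)
21002/F(-197) + 49262/(-48967) = 21002/(1/40) + 49262/(-48967) = 21002*40 + 49262*(-1/48967) = 840080 - 49262/48967 = 41136148098/48967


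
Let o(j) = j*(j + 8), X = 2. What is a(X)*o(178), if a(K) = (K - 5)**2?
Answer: 297972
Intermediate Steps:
a(K) = (-5 + K)**2
o(j) = j*(8 + j)
a(X)*o(178) = (-5 + 2)**2*(178*(8 + 178)) = (-3)**2*(178*186) = 9*33108 = 297972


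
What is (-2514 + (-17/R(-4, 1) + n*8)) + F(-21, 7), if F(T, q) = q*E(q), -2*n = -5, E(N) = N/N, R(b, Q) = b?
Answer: -9931/4 ≈ -2482.8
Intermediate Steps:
E(N) = 1
n = 5/2 (n = -½*(-5) = 5/2 ≈ 2.5000)
F(T, q) = q (F(T, q) = q*1 = q)
(-2514 + (-17/R(-4, 1) + n*8)) + F(-21, 7) = (-2514 + (-17/(-4) + (5/2)*8)) + 7 = (-2514 + (-17*(-¼) + 20)) + 7 = (-2514 + (17/4 + 20)) + 7 = (-2514 + 97/4) + 7 = -9959/4 + 7 = -9931/4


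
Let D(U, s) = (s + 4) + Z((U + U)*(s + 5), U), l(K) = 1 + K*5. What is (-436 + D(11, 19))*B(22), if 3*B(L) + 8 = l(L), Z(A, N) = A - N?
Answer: 10712/3 ≈ 3570.7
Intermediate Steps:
l(K) = 1 + 5*K
B(L) = -7/3 + 5*L/3 (B(L) = -8/3 + (1 + 5*L)/3 = -8/3 + (⅓ + 5*L/3) = -7/3 + 5*L/3)
D(U, s) = 4 + s - U + 2*U*(5 + s) (D(U, s) = (s + 4) + ((U + U)*(s + 5) - U) = (4 + s) + ((2*U)*(5 + s) - U) = (4 + s) + (2*U*(5 + s) - U) = (4 + s) + (-U + 2*U*(5 + s)) = 4 + s - U + 2*U*(5 + s))
(-436 + D(11, 19))*B(22) = (-436 + (4 + 19 - 1*11 + 2*11*(5 + 19)))*(-7/3 + (5/3)*22) = (-436 + (4 + 19 - 11 + 2*11*24))*(-7/3 + 110/3) = (-436 + (4 + 19 - 11 + 528))*(103/3) = (-436 + 540)*(103/3) = 104*(103/3) = 10712/3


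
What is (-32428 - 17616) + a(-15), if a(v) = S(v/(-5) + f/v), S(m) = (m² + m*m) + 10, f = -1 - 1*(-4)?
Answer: -1250458/25 ≈ -50018.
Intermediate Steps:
f = 3 (f = -1 + 4 = 3)
S(m) = 10 + 2*m² (S(m) = (m² + m²) + 10 = 2*m² + 10 = 10 + 2*m²)
a(v) = 10 + 2*(3/v - v/5)² (a(v) = 10 + 2*(v/(-5) + 3/v)² = 10 + 2*(v*(-⅕) + 3/v)² = 10 + 2*(-v/5 + 3/v)² = 10 + 2*(3/v - v/5)²)
(-32428 - 17616) + a(-15) = (-32428 - 17616) + (38/5 + 18/(-15)² + (2/25)*(-15)²) = -50044 + (38/5 + 18*(1/225) + (2/25)*225) = -50044 + (38/5 + 2/25 + 18) = -50044 + 642/25 = -1250458/25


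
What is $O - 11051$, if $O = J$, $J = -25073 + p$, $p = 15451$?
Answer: $-20673$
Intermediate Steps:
$J = -9622$ ($J = -25073 + 15451 = -9622$)
$O = -9622$
$O - 11051 = -9622 - 11051 = -20673$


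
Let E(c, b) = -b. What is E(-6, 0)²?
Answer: 0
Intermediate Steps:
E(-6, 0)² = (-1*0)² = 0² = 0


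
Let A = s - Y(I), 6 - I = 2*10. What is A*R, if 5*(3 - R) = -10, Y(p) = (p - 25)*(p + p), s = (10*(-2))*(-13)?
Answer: -4160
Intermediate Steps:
s = 260 (s = -20*(-13) = 260)
I = -14 (I = 6 - 2*10 = 6 - 1*20 = 6 - 20 = -14)
Y(p) = 2*p*(-25 + p) (Y(p) = (-25 + p)*(2*p) = 2*p*(-25 + p))
R = 5 (R = 3 - ⅕*(-10) = 3 + 2 = 5)
A = -832 (A = 260 - 2*(-14)*(-25 - 14) = 260 - 2*(-14)*(-39) = 260 - 1*1092 = 260 - 1092 = -832)
A*R = -832*5 = -4160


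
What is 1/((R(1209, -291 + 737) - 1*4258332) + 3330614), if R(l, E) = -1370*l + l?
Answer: -1/2582839 ≈ -3.8717e-7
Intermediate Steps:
R(l, E) = -1369*l
1/((R(1209, -291 + 737) - 1*4258332) + 3330614) = 1/((-1369*1209 - 1*4258332) + 3330614) = 1/((-1655121 - 4258332) + 3330614) = 1/(-5913453 + 3330614) = 1/(-2582839) = -1/2582839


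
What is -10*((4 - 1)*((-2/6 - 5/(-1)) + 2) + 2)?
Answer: -220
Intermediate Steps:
-10*((4 - 1)*((-2/6 - 5/(-1)) + 2) + 2) = -10*(3*((-2*⅙ - 5*(-1)) + 2) + 2) = -10*(3*((-⅓ + 5) + 2) + 2) = -10*(3*(14/3 + 2) + 2) = -10*(3*(20/3) + 2) = -10*(20 + 2) = -10*22 = -220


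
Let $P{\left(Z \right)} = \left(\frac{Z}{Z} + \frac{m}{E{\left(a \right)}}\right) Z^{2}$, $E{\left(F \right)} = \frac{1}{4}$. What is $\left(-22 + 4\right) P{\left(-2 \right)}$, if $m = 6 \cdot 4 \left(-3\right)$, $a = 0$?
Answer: $20664$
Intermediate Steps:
$E{\left(F \right)} = \frac{1}{4}$
$m = -72$ ($m = 24 \left(-3\right) = -72$)
$P{\left(Z \right)} = - 287 Z^{2}$ ($P{\left(Z \right)} = \left(\frac{Z}{Z} - 72 \frac{1}{\frac{1}{4}}\right) Z^{2} = \left(1 - 288\right) Z^{2} = - 287 Z^{2}$)
$\left(-22 + 4\right) P{\left(-2 \right)} = \left(-22 + 4\right) \left(- 287 \left(-2\right)^{2}\right) = - 18 \left(\left(-287\right) 4\right) = \left(-18\right) \left(-1148\right) = 20664$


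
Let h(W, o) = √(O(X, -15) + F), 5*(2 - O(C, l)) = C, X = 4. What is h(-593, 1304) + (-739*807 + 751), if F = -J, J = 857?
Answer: -595622 + I*√21395/5 ≈ -5.9562e+5 + 29.254*I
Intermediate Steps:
O(C, l) = 2 - C/5
F = -857 (F = -1*857 = -857)
h(W, o) = I*√21395/5 (h(W, o) = √((2 - ⅕*4) - 857) = √((2 - ⅘) - 857) = √(6/5 - 857) = √(-4279/5) = I*√21395/5)
h(-593, 1304) + (-739*807 + 751) = I*√21395/5 + (-739*807 + 751) = I*√21395/5 + (-596373 + 751) = I*√21395/5 - 595622 = -595622 + I*√21395/5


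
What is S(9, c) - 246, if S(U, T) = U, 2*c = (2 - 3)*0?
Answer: -237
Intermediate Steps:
c = 0 (c = ((2 - 3)*0)/2 = (-1*0)/2 = (½)*0 = 0)
S(9, c) - 246 = 9 - 246 = -237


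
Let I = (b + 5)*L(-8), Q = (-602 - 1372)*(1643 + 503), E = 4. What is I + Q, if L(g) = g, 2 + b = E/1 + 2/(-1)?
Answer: -4236244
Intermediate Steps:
b = 0 (b = -2 + (4/1 + 2/(-1)) = -2 + (4*1 + 2*(-1)) = -2 + (4 - 2) = -2 + 2 = 0)
Q = -4236204 (Q = -1974*2146 = -4236204)
I = -40 (I = (0 + 5)*(-8) = 5*(-8) = -40)
I + Q = -40 - 4236204 = -4236244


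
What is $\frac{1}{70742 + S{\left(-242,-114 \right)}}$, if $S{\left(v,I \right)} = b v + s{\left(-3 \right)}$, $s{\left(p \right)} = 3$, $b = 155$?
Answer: $\frac{1}{33235} \approx 3.0089 \cdot 10^{-5}$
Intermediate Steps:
$S{\left(v,I \right)} = 3 + 155 v$ ($S{\left(v,I \right)} = 155 v + 3 = 3 + 155 v$)
$\frac{1}{70742 + S{\left(-242,-114 \right)}} = \frac{1}{70742 + \left(3 + 155 \left(-242\right)\right)} = \frac{1}{70742 + \left(3 - 37510\right)} = \frac{1}{70742 - 37507} = \frac{1}{33235}$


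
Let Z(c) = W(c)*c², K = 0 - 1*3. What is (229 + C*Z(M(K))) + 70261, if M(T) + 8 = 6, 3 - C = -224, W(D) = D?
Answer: 68674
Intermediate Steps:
C = 227 (C = 3 - 1*(-224) = 3 + 224 = 227)
K = -3 (K = 0 - 3 = -3)
M(T) = -2 (M(T) = -8 + 6 = -2)
Z(c) = c³ (Z(c) = c*c² = c³)
(229 + C*Z(M(K))) + 70261 = (229 + 227*(-2)³) + 70261 = (229 + 227*(-8)) + 70261 = (229 - 1816) + 70261 = -1587 + 70261 = 68674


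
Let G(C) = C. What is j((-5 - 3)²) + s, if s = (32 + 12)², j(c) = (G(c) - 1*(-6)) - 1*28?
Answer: 1978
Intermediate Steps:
j(c) = -22 + c (j(c) = (c - 1*(-6)) - 1*28 = (c + 6) - 28 = (6 + c) - 28 = -22 + c)
s = 1936 (s = 44² = 1936)
j((-5 - 3)²) + s = (-22 + (-5 - 3)²) + 1936 = (-22 + (-8)²) + 1936 = (-22 + 64) + 1936 = 42 + 1936 = 1978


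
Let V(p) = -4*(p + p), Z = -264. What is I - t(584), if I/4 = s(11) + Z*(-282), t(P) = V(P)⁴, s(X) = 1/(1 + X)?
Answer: -1429330268937791/3 ≈ -4.7644e+14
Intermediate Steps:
V(p) = -8*p
t(P) = 4096*P⁴ (t(P) = (-8*P)⁴ = 4096*P⁴)
I = 893377/3 (I = 4*(1/(1 + 11) - 264*(-282)) = 4*(1/12 + 74448) = 4*(893377/12) = 893377/3 ≈ 2.9779e+5)
I - t(584) = 893377/3 - 4096*584⁴ = 893377/3 - 4096*116319195136 = 893377/3 - 1*476443423277056 = 893377/3 - 476443423277056 = -1429330268937791/3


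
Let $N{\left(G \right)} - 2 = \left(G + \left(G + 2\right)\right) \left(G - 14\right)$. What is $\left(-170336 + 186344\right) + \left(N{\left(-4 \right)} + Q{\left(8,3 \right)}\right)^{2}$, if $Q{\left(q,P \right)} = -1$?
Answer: $27889$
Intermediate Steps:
$N{\left(G \right)} = 2 + \left(-14 + G\right) \left(2 + 2 G\right)$ ($N{\left(G \right)} = 2 + \left(G + \left(G + 2\right)\right) \left(G - 14\right) = 2 + \left(G + \left(2 + G\right)\right) \left(-14 + G\right) = 2 + \left(2 + 2 G\right) \left(-14 + G\right) = 2 + \left(-14 + G\right) \left(2 + 2 G\right)$)
$\left(-170336 + 186344\right) + \left(N{\left(-4 \right)} + Q{\left(8,3 \right)}\right)^{2} = \left(-170336 + 186344\right) + \left(\left(-26 - -104 + 2 \left(-4\right)^{2}\right) - 1\right)^{2} = 16008 + \left(\left(-26 + 104 + 2 \cdot 16\right) - 1\right)^{2} = 16008 + \left(\left(-26 + 104 + 32\right) - 1\right)^{2} = 16008 + \left(110 - 1\right)^{2} = 16008 + 109^{2} = 16008 + 11881 = 27889$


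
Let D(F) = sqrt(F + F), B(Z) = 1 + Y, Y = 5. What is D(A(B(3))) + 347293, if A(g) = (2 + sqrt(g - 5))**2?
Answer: 347293 + 3*sqrt(2) ≈ 3.4730e+5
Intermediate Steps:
B(Z) = 6 (B(Z) = 1 + 5 = 6)
A(g) = (2 + sqrt(-5 + g))**2
D(F) = sqrt(2)*sqrt(F) (D(F) = sqrt(2*F) = sqrt(2)*sqrt(F))
D(A(B(3))) + 347293 = sqrt(2)*sqrt((2 + sqrt(-5 + 6))**2) + 347293 = sqrt(2)*sqrt((2 + sqrt(1))**2) + 347293 = sqrt(2)*sqrt((2 + 1)**2) + 347293 = sqrt(2)*sqrt(3**2) + 347293 = sqrt(2)*sqrt(9) + 347293 = sqrt(2)*3 + 347293 = 3*sqrt(2) + 347293 = 347293 + 3*sqrt(2)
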